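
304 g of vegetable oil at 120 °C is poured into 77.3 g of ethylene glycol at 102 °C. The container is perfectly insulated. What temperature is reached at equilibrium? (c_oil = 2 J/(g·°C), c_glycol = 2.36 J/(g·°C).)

With ΣQ=0 the equilibrium temperature is the m·c-weighted mean:
T_f = (608×120 + 182.43×102) / (608 + 182.43)
    = 91568 / 790.43 ≈ 115.85 °C

T_f ≈ 115.8 °C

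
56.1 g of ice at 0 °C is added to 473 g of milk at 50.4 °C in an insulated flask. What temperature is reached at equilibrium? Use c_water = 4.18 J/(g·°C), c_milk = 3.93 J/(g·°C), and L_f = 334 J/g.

Heat gained plus heat lost sum to zero:
melt ice: 56.1·334 = 18737
  warm the meltwater: 234.5 T
  milk cools: 473·3.93·(T − 50.4) = 1858.9(T − 50.4)
2093.4 T = 93688 − 18737 = 74951
T ≈ 35.80 °C (positive, so assuming full melt was valid).

T_f ≈ 35.8 °C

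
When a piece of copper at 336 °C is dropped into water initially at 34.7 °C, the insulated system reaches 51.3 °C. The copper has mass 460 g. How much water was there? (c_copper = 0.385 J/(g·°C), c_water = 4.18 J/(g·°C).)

m ≈ 727 g

Taking heat into each body as positive, Σ m c ΔT = 0:
460×0.385×(51.3 − 336) + m×4.18×(51.3 − 34.7) = 0
69.39 m = 50420
m = 50420/69.39 ≈ 726.6 g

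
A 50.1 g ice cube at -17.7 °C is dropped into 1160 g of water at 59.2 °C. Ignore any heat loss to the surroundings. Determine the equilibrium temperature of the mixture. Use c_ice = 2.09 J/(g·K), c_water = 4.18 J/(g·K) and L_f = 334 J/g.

T_f ≈ 53.1 °C

Taking heat into each body as positive, Σ m c ΔT = 0:
ice -17.7→0 °C: 50.1·2.09·17.7 = 1853.3; latent heat to melt: 50.1·334 = 16733; warm the meltwater: 209.42 T; water: 4848.8(T − 59.2)
5058.2 T = 287049 − 18587 = 268462
T ≈ 53.07 °C (positive, so assuming full melt was valid).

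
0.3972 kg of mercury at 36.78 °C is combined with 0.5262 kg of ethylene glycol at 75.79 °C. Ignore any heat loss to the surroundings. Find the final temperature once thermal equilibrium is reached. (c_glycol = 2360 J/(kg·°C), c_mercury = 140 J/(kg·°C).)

T_f ≈ 74.1 °C

Energy conservation, ΣQ = 0:
0.5262·2360·(T − 75.79) + 0.3972·140·(T − 36.78) = 0
(1241.8 + 55.61) T = 1241.8·75.79 + 55.61·36.78
T = 96164/1297.4 ≈ 74.12 °C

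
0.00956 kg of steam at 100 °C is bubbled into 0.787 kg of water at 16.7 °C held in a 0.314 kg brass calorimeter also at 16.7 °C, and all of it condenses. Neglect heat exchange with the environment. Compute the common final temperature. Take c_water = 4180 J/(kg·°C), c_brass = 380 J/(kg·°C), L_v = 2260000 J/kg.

Sum of m c ΔT and latent-heat terms is zero:
condense steam: −0.00956·2260000 = −21606
  condensed water 100 °C→T: 39.96(T − 100)
  water warms: 0.787·4180·(T − 16.7) = 3289.7(T − 16.7)
  cup: 119.32(T − 16.7)
3448.9 T = 21606 + 3996.1 + 56930 = 82532
T ≈ 23.93 °C, under the boiling point, so the assumption holds.

T_f ≈ 23.9 °C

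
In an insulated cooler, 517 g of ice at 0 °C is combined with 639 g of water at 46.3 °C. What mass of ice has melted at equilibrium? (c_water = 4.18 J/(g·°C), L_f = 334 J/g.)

Heat available from the water dropping to 0 °C: 639·4.18·46.3 = 123668 J.
To melt every bit of ice: 517·334 = 172678 J.
123668 J < 172678 J, so only part of the ice melts and the system sits at 0 °C.
m_melted·334 = 123668  ⇒  m_melted ≈ 370.3 g.

m_melted ≈ 370 g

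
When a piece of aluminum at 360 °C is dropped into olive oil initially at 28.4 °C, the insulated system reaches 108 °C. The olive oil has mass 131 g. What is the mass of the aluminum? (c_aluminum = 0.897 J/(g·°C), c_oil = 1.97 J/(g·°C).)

Heat gained plus heat lost sum to zero:
m·0.897·(108 − 360) + 131·1.97·(108 − 28.4) = 0
-226.04 m = -20542
m = -20542/-226.04 ≈ 90.88 g

m ≈ 90.9 g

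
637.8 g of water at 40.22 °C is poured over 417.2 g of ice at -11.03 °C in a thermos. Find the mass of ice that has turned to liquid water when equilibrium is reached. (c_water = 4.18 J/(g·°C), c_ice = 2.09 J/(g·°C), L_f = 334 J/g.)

m_melted ≈ 292 g

Cooling the water to 0 °C releases 637.8·4.18·40.22 = 107227 J.
Warming the ice to 0 °C takes 417.2·2.09·11.03 = 9617.6 J, leaving 97609 J for melting.
Fully melting the ice requires m_ice L_f = 417.2·334 = 139345 J.
That's not enough to melt it all — equilibrium is at 0 °C with ice remaining.
m_melted·334 = 97609  ⇒  m_melted ≈ 292.2 g.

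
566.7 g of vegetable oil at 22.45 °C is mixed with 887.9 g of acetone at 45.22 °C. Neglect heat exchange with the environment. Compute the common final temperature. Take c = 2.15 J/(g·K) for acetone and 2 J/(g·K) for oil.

T_f ≈ 36.7 °C

Energy conservation, ΣQ = 0:
887.9×2.15×(T − 45.22) + 566.7×2×(T − 22.45) = 0
1909(T − 45.22) + 1133.4(T − 22.45) = 0
(1909 + 1133.4) T = 1909×45.22 + 1133.4×22.45
T = 111769/3042.4 ≈ 36.74 °C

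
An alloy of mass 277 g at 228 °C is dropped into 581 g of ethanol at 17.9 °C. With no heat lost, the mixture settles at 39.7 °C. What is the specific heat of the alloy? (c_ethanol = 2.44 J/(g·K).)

Heat lost by the alloy = heat gained by the ethanol:
277×c×(228 − 39.7) = 581×2.44×(39.7 − 17.9)
52159 c = 30905  ⇒  c ≈ 0.5925 J/(g·K)

c ≈ 0.593 J/(g·K)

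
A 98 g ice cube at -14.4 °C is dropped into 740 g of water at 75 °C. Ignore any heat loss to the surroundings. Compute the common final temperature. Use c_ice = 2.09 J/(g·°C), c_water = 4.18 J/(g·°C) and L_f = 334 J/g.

T_f ≈ 56.0 °C

Let T be the final temperature. ΣQ_i = 0:
warm ice to 0 °C: 98·2.09·(0 − (-14.4)) = 2949.4; latent heat to melt: 98·334 = 32732; warm the meltwater: 409.64 T; water: 3093.2(T − 75)
3502.8 T = 231990 − 35681 = 196309
T ≈ 56.04 °C. Since T > 0 °C, the all-ice-melts assumption holds.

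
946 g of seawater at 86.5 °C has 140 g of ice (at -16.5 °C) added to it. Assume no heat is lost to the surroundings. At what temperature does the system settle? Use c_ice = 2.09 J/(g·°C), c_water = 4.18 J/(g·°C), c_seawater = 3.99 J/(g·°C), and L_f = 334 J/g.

T_f ≈ 63.1 °C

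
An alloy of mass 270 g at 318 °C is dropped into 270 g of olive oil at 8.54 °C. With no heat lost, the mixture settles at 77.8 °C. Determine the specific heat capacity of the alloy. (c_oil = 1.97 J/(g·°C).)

c ≈ 0.568 J/(g·°C)

Conservation of energy gives ΣQ = 0:
270×c×(77.8 − 318) + 270×1.97×(77.8 − 8.54) = 0
-64854 c = -36839
c = -36839/-64854 ≈ 0.568 J/(g·°C)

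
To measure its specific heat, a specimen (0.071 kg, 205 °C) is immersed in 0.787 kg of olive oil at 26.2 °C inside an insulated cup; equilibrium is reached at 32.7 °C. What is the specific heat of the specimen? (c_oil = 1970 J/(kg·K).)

c ≈ 824 J/(kg·K)

Heat lost by the specimen = heat gained by the oil:
0.071·c·(205 − 32.7) = 0.787·1970·(32.7 − 26.2)
12.23 c = 10078  ⇒  c ≈ 823.8 J/(kg·K)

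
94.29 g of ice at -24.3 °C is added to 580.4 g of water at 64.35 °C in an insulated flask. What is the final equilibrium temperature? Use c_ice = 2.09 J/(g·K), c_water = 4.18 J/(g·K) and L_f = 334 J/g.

Energy balance with sensible and latent terms:
ice -24.3→0 °C: 94.29×2.09×24.3 = 4788.7
  melt ice: 94.29×334 = 31493
  warm the meltwater: 394.13 T
  water: 2426.1(T − 64.35)
2820.2 T = 156118 − 36282 = 119836
T ≈ 42.49 °C. Since T > 0 °C, the all-ice-melts assumption holds.

T_f ≈ 42.5 °C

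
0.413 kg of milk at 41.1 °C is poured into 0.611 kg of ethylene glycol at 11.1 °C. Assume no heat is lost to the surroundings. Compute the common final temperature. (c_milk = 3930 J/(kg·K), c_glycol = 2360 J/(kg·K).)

Let T be the final temperature. ΣQ_i = 0:
0.413*3930*(T − 41.1) + 0.611*2360*(T − 11.1) = 0
(1623.1 + 1442) T = 1623.1*41.1 + 1442*11.1
T = 82715/3065.1 ≈ 26.99 °C

T_f ≈ 27.0 °C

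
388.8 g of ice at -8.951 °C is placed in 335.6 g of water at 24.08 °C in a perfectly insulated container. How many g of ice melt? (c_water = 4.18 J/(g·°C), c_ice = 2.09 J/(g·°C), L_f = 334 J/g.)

Heat available from the water dropping to 0 °C: 335.6×4.18×24.08 = 33780 J.
Of that, 388.8×2.09×8.951 = 7273.5 J goes to bring the ice to 0 °C, leaving 26506 J.
To melt every bit of ice: 388.8×334 = 129859 J.
That's not enough to melt it all — equilibrium is at 0 °C with ice remaining.
Mass melted = 26506/334 ≈ 79.36 g.

m_melted ≈ 79.4 g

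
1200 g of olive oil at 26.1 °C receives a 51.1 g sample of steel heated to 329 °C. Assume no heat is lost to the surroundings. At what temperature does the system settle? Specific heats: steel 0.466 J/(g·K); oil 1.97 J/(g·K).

Energy conservation, ΣQ = 0:
51.1*0.466*(T − 329) + 1200*1.97*(T − 26.1) = 0
2387.8 T = 69535
T ≈ 29.12 °C

T_f ≈ 29.1 °C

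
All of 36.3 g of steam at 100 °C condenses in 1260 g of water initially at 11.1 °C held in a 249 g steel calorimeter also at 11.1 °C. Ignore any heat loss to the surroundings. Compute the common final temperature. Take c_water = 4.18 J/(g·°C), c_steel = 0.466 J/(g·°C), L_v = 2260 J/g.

T_f ≈ 28.4 °C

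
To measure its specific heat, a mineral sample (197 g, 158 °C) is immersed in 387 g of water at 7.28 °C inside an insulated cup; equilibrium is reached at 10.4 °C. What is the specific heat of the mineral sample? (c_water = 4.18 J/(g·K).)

c ≈ 0.174 J/(g·K)

m_s c (T_s − T_f) = m_water c_water (T_f − T_0):
197·c·(158 − 10.4) = 387·4.18·(10.4 − 7.28)
29077 c = 5047.1  ⇒  c ≈ 0.1736 J/(g·K)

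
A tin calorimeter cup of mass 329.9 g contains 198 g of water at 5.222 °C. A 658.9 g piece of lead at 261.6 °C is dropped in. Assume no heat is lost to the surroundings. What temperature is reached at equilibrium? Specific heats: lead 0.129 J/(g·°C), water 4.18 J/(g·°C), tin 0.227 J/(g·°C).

Let T be the final temperature. ΣQ_i = 0:
658.9·0.129·(T − 261.6) + 198·4.18·(T − 5.222) + 329.9·0.227·(T − 5.222) = 0
85(T − 261.6) + 827.64(T − 5.222) + 74.89(T − 5.222) = 0
987.53 T = 26949
T = 26949/987.53 ≈ 27.29 °C

T_f ≈ 27.3 °C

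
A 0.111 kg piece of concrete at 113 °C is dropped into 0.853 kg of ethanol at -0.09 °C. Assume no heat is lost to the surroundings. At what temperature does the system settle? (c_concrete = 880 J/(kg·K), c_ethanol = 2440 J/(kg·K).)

T_f ≈ 5.0 °C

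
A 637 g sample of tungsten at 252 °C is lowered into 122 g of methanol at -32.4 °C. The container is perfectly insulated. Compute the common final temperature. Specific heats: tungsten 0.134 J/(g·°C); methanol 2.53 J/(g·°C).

T_f ≈ 29.2 °C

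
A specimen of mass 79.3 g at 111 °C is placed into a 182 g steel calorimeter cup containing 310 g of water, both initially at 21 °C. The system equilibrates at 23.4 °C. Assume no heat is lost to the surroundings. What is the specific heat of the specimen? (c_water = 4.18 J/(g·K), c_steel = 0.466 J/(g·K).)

c ≈ 0.477 J/(g·K)

Net heat exchanged in the isolated system is zero:
79.3·c·(23.4 − 111) + 310·4.18·(23.4 − 21) + 182·0.466·(23.4 − 21) = 0
-6946.7 c = -3313.5
c = -3313.5/-6946.7 ≈ 0.477 J/(g·K)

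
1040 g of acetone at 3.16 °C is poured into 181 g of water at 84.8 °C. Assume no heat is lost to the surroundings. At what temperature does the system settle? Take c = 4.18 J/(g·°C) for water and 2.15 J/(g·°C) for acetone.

T_f ≈ 23.8 °C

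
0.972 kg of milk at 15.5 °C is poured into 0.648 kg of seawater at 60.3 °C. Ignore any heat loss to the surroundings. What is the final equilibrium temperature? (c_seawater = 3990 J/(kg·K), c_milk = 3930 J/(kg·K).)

T_f ≈ 33.6 °C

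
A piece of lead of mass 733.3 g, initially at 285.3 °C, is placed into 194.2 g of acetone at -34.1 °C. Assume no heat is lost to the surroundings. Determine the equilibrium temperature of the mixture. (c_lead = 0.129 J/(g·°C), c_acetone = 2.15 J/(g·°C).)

Setting the total heat transfer to zero:
733.3·0.129·(T − 285.3) + 194.2·2.15·(T − (-34.1)) = 0
94.6(T − 285.3) + 417.53(T − (-34.1)) = 0
512.13 T = 12750
T ≈ 24.90 °C

T_f ≈ 24.9 °C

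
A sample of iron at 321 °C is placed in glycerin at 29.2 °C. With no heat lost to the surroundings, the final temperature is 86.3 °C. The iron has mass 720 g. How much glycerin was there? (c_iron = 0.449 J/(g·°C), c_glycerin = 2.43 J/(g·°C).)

m ≈ 547 g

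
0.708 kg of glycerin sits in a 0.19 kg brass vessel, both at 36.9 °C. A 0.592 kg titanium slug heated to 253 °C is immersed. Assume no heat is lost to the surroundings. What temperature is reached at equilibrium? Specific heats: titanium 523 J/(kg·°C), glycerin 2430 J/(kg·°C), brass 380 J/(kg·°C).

T_f ≈ 68.7 °C

Net heat exchanged in the isolated system is zero:
0.592×523×(T − 253) + 0.708×2430×(T − 36.9) + 0.19×380×(T − 36.9) = 0
309.62(T − 253) + 1720.4(T − 36.9) + 72.2(T − 36.9) = 0
(309.62 + 1720.4 + 72.2) T = 309.62×253 + 1720.4×36.9 + 72.2×36.9
T = 144481 / 2102.3 = 68.7 °C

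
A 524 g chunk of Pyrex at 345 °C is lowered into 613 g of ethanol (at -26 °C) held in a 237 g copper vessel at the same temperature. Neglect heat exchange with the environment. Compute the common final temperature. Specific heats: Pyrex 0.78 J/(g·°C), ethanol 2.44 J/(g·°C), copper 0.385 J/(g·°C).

T_f ≈ 50.0 °C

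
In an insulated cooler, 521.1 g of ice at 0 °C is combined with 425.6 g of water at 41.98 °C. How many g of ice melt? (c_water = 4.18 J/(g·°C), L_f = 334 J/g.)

m_melted ≈ 224 g

Cooling the water to 0 °C releases 425.6×4.18×41.98 = 74683 J.
To melt every bit of ice: 521.1×334 = 174047 J.
Since 74683 < 174047 J, not all the ice melts; equilibrium is at 0 °C.
m_melt = 74683 / L_f = 223.6 g.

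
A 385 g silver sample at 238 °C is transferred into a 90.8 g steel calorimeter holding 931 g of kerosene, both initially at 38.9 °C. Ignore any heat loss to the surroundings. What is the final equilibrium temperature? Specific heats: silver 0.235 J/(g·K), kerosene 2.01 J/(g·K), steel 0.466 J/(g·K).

Conservation of energy gives ΣQ = 0:
385×0.235×(T − 238) + 931×2.01×(T − 38.9) + 90.8×0.466×(T − 38.9) = 0
2004.1 T = 95973
T ≈ 47.89 °C

T_f ≈ 47.9 °C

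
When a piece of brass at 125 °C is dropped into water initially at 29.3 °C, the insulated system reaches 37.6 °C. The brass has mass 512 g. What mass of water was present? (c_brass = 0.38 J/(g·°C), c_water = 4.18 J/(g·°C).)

m ≈ 490 g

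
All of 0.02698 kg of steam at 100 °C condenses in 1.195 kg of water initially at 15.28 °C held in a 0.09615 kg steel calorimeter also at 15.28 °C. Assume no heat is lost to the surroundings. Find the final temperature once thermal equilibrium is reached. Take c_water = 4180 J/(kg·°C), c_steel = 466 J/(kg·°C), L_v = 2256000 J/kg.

T_f ≈ 28.9 °C

Heat gained plus heat lost sum to zero:
steam→water at 100 °C releases m L_v = 0.02698×2256000 = 60867
  condensate cools 100→T: 0.02698×4180×(T − 100) = 112.78(T − 100)
  original water: 4995.1(T − 15.28)
  cup: 44.81(T − 15.28)
5152.7 T = 60867 + 11278 + 77010 = 149154
T ≈ 28.95 °C (< 100 °C, so full condensation is consistent).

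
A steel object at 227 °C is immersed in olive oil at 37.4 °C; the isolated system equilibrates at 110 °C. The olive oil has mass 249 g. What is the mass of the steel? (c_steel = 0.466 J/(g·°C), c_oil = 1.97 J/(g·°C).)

Setting the total heat transfer to zero:
m×0.466×(110 − 227) + 249×1.97×(110 − 37.4) = 0
-54.52 m = -35612
m = -35612/-54.52 ≈ 653.2 g

m ≈ 653 g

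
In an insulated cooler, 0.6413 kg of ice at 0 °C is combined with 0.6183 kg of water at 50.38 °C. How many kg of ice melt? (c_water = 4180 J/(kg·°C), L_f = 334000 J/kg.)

m_melted ≈ 0.39 kg

Heat available from the water dropping to 0 °C: 0.6183·4180·50.38 = 130207 J.
To melt every bit of ice: 0.6413·334000 = 214194 J.
130207 J < 214194 J, so only part of the ice melts and the system sits at 0 °C.
m_melted·334000 = 130207  ⇒  m_melted ≈ 0.3898 kg.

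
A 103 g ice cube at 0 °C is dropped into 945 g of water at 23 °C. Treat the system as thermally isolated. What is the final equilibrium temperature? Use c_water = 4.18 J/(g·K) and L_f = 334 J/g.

Setting the total heat transfer to zero:
latent heat to melt: 103·334 = 34402
  warm the meltwater: 430.54 T
  water: 3950.1(T − 23)
4380.6 T = 90852 − 34402 = 56450
T ≈ 12.89 °C. Since T > 0 °C, the all-ice-melts assumption holds.

T_f ≈ 12.9 °C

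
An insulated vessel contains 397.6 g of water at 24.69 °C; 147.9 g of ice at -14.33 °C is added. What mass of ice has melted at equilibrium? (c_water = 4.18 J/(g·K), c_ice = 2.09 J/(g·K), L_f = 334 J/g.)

Water can give up m c ΔT = 397.6·4.18·24.69 = 41034 J before reaching 0 °C.
Of that, 147.9·2.09·14.33 = 4429.6 J goes to bring the ice to 0 °C, leaving 36604 J.
Fully melting the ice requires m_ice L_f = 147.9·334 = 49399 J.
That's not enough to melt it all — equilibrium is at 0 °C with ice remaining.
m_melted·334 = 36604  ⇒  m_melted ≈ 109.6 g.

m_melted ≈ 110 g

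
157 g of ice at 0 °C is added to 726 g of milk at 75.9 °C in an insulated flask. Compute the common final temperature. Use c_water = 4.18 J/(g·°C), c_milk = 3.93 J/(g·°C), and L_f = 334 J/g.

T_f ≈ 46.8 °C

Let T be the final temperature. ΣQ_i = 0:
melt ice: 157·334 = 52438; meltwater 0→T: 157·4.18·T = 656.26 T; milk cools: 726·3.93·(T − 75.9) = 2853.2(T − 75.9)
3509.4 T = 216556 − 52438 = 164118
T ≈ 46.76 °C — above 0 °C, consistent with complete melting.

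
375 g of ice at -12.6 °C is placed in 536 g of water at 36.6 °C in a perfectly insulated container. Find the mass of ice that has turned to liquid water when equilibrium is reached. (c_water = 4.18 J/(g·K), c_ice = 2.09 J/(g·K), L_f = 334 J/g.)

Heat available from the water dropping to 0 °C: 536×4.18×36.6 = 82002 J.
Warming the ice to 0 °C takes 375×2.09×12.6 = 9875.2 J, leaving 72126 J for melting.
Melting all 375 g of ice would need 375×334 = 125250 J.
That's not enough to melt it all — equilibrium is at 0 °C with ice remaining.
m_melted×334 = 72126  ⇒  m_melted ≈ 215.9 g.

m_melted ≈ 216 g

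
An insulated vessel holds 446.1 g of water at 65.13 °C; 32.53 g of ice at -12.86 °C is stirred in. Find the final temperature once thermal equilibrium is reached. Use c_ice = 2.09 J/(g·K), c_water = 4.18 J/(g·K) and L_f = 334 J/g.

Energy balance with sensible and latent terms:
ice -12.86→0 °C: 32.53×2.09×12.86 = 874.32
  melt ice: 32.53×334 = 10865
  meltwater 0→T: 32.53×4.18×T = 135.98 T
  water: 1864.7(T − 65.13)
2000.7 T = 121448 − 11739 = 109708
T ≈ 54.84 °C — above 0 °C, consistent with complete melting.

T_f ≈ 54.8 °C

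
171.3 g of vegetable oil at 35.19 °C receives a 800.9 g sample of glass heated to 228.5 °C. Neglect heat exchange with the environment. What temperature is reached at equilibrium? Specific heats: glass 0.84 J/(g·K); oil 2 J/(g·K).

|Q_glass| = |Q_oil|:
800.9·0.84·(228.5 − T) = 171.3·2·(T − 35.19)
672.76(228.5 − T) = 342.6(T − 35.19)
1015.4 T = 165781  ⇒  T ≈ 163.27 °C

T_f ≈ 163.3 °C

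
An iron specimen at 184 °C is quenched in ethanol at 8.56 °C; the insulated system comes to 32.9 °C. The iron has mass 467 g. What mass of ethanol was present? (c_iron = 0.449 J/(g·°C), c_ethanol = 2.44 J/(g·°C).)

m ≈ 533 g

|Q_iron| = |Q_ethanol|:
467×0.449×(184 − 32.9) = m×2.44×(32.9 − 8.56)
59.39 m = 31683  ⇒  m ≈ 533.5 g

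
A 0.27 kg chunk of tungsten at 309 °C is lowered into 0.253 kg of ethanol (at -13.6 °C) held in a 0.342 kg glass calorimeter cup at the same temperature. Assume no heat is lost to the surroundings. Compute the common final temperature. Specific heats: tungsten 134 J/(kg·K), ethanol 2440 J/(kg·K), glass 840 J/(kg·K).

T_f ≈ -1.2 °C

With ΣQ=0 the equilibrium temperature is the m·c-weighted mean:
T_f = (36.18*309 + 617.32*(-13.6) + 287.28*(-13.6)) / (36.18 + 617.32 + 287.28)
    = -1122.9 / 940.78 ≈ -1.19 °C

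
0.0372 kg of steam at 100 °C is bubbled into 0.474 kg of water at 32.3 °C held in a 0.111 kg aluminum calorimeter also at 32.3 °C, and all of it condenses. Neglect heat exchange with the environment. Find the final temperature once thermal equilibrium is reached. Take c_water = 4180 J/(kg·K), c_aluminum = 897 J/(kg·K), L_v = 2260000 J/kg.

Let T be the final temperature. ΣQ_i = 0:
condense steam: −0.0372·2260000 = −84072; condensed water 100 °C→T: 155.5(T − 100); water warms: 0.474·4180·(T − 32.3) = 1981.3(T − 32.3); aluminum cup: 0.111·897·(T − 32.3) = 99.57(T − 32.3)
2236.4 T = 84072 + 15550 + 67213 = 166834
T ≈ 74.60 °C — below 100 °C, confirming all the steam condensed.

T_f ≈ 74.6 °C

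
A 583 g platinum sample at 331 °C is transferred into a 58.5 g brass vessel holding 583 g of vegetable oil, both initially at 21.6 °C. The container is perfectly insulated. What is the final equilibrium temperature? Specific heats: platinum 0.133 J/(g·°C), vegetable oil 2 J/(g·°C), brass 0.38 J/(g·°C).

Taking heat into each body as positive, Σ m c ΔT = 0:
583*0.133*(T − 331) + 583*2*(T − 21.6) + 58.5*0.38*(T − 21.6) = 0
1265.8 T = 51331
T = 51331/1265.8 ≈ 40.55 °C

T_f ≈ 40.6 °C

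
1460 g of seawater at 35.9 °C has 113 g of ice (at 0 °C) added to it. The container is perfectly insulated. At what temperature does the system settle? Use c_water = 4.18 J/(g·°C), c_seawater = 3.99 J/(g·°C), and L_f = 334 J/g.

T_f ≈ 27.2 °C

Let T be the final temperature. ΣQ_i = 0:
melt ice: 113·334 = 37742; warm the meltwater: 472.34 T; seawater cools: 1460·3.99·(T − 35.9) = 5825.4(T − 35.9)
6297.7 T = 209132 − 37742 = 171390
T ≈ 27.21 °C — above 0 °C, consistent with complete melting.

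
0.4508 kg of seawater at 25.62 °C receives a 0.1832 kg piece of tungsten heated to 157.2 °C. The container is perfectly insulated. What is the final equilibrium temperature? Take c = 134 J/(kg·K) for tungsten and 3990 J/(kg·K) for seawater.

T_f ≈ 27.4 °C

Let T be the final temperature. ΣQ_i = 0:
0.1832·134·(T − 157.2) + 0.4508·3990·(T − 25.62) = 0
(24.55 + 1798.7) T = 24.55·157.2 + 1798.7·25.62
T = 49942 / 1823.2 = 27.4 °C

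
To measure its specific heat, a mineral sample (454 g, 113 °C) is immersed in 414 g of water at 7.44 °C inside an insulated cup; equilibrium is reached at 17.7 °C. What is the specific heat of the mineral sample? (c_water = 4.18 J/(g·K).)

Heat lost by the mineral sample = heat gained by the water:
454·c·(113 − 17.7) = 414·4.18·(17.7 − 7.44)
43266 c = 17755  ⇒  c ≈ 0.4104 J/(g·K)

c ≈ 0.41 J/(g·K)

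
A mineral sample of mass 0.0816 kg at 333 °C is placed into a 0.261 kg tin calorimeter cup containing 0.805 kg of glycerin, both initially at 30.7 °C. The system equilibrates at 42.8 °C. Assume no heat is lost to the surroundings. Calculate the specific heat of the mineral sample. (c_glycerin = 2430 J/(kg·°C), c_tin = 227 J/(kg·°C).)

Setting the total heat transfer to zero:
0.0816×c×(42.8 − 333) + 0.805×2430×(42.8 − 30.7) + 0.261×227×(42.8 − 30.7) = 0
-23.68 c = -24386
c = -24386/-23.68 ≈ 1030 J/(kg·°C)

c ≈ 1030 J/(kg·°C)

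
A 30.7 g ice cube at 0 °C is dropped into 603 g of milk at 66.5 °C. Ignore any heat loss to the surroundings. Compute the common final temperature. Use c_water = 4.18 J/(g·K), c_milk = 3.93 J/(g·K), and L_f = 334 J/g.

T_f ≈ 59.0 °C

Sum of m c ΔT and latent-heat terms is zero:
fusion: m_ice L_f = 30.7×334 = 10254; warm the meltwater: 128.33 T; milk: 2369.8(T − 66.5)
2498.1 T = 157591 − 10254 = 147337
T ≈ 58.98 °C (positive, so assuming full melt was valid).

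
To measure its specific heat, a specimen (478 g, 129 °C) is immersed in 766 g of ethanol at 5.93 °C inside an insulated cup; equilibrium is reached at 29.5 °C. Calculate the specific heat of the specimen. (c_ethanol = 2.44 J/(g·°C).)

Heat lost by the specimen = heat gained by the ethanol:
478×c×(129 − 29.5) = 766×2.44×(29.5 − 5.93)
47561 c = 44053  ⇒  c ≈ 0.9262 J/(g·°C)

c ≈ 0.926 J/(g·°C)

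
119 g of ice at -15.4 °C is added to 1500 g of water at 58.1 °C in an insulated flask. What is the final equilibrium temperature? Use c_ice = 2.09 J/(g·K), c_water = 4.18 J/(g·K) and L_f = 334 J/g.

T_f ≈ 47.4 °C

Net heat exchanged in the isolated system is zero:
warm ice to 0 °C: 119×2.09×(0 − (-15.4)) = 3830.1; latent heat to melt: 119×334 = 39746; meltwater 0→T: 119×4.18×T = 497.42 T; water cools: 1500×4.18×(T − 58.1) = 6270(T − 58.1)
6767.4 T = 364287 − 43576 = 320711
T ≈ 47.39 °C. Since T > 0 °C, the all-ice-melts assumption holds.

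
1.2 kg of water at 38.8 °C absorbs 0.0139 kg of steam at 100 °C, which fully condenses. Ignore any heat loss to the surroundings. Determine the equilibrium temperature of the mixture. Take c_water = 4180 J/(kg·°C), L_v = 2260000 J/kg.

Energy conservation, ΣQ = 0:
steam→water at 100 °C releases m L_v = 0.0139×2260000 = 31414; condensate cools 100→T: 0.0139×4180×(T − 100) = 58.1(T − 100); original water: 5016(T − 38.8)
5074.1 T = 31414 + 5810.2 + 194621 = 231845
T ≈ 45.69 °C (< 100 °C, so full condensation is consistent).

T_f ≈ 45.7 °C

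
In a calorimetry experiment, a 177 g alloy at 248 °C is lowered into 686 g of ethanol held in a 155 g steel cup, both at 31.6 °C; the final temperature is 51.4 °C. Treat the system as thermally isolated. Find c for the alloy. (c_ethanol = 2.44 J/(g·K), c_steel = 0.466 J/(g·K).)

c ≈ 0.994 J/(g·K)

Setting the total heat transfer to zero:
177·c·(51.4 − 248) + 686·2.44·(51.4 − 31.6) + 155·0.466·(51.4 − 31.6) = 0
-34798 c = -34572
c = -34572/-34798 ≈ 0.9935 J/(g·K)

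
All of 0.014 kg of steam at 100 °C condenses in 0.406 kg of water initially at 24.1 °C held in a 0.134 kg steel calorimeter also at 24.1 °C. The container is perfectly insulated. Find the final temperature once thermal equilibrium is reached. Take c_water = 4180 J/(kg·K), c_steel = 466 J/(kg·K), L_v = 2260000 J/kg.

Net heat exchanged in the isolated system is zero:
condense steam: −0.014×2260000 = −31640; condensed water 100 °C→T: 58.52(T − 100); original water: 1697.1(T − 24.1); cup: 62.44(T − 24.1)
1818 T = 31640 + 5852 + 42405 = 79897
T ≈ 43.95 °C (< 100 °C, so full condensation is consistent).

T_f ≈ 43.9 °C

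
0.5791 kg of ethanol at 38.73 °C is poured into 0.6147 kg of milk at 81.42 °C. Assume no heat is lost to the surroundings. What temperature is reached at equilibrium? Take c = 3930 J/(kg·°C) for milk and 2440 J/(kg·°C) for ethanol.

T_f ≈ 65.7 °C

Heat gained plus heat lost sum to zero:
0.6147*3930*(T − 81.42) + 0.5791*2440*(T − 38.73) = 0
3828.8 T = 251418
T = 251418/3828.8 ≈ 65.67 °C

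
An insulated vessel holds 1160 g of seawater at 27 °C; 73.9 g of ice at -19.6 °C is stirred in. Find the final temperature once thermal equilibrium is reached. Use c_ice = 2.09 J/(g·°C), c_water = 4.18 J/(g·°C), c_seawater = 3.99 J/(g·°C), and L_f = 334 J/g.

T_f ≈ 19.7 °C

Taking heat into each body as positive, Σ m c ΔT = 0:
warm ice to 0 °C: 73.9×2.09×(0 − (-19.6)) = 3027.2; latent heat to melt: 73.9×334 = 24683; meltwater 0→T: 73.9×4.18×T = 308.9 T; seawater cools: 1160×3.99×(T − 27) = 4628.4(T − 27)
4937.3 T = 124967 − 27710 = 97257
T ≈ 19.70 °C (positive, so assuming full melt was valid).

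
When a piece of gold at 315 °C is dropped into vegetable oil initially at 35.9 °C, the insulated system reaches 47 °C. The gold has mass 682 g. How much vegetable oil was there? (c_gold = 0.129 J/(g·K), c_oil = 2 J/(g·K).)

Heat lost by the gold = heat gained by the oil:
682·0.129·(315 − 47) = m·2·(47 − 35.9)
22.2 m = 23578  ⇒  m ≈ 1062 g

m ≈ 1060 g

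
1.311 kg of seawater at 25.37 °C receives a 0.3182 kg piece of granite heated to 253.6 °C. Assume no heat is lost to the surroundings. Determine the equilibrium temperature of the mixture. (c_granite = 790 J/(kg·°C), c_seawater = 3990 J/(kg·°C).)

T_f ≈ 35.8 °C

|Q_granite| = |Q_seawater|:
0.3182·790·(253.6 − T) = 1.311·3990·(T − 25.37)
251.38(253.6 − T) = 5230.9(T − 25.37)
5482.3 T = 196457  ⇒  T ≈ 35.84 °C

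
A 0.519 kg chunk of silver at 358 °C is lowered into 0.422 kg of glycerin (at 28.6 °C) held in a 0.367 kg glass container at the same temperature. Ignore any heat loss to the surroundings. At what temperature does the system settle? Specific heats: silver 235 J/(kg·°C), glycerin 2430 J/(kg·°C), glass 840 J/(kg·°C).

T_f ≈ 56.2 °C

Heat gained plus heat lost sum to zero:
0.519*235*(T − 358) + 0.422*2430*(T − 28.6) + 0.367*840*(T − 28.6) = 0
121.97(T − 358) + 1025.5(T − 28.6) + 308.28(T − 28.6) = 0
1455.7 T = 81808
T = 81808/1455.7 ≈ 56.20 °C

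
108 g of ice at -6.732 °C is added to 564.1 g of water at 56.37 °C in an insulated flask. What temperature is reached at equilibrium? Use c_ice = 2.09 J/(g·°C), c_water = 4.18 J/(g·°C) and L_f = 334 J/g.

T_f ≈ 33.9 °C

Energy conservation, ΣQ = 0:
ice -6.732→0 °C: 108·2.09·6.732 = 1519.5; latent heat to melt: 108·334 = 36072; meltwater 0→T: 108·4.18·T = 451.44 T; water cools: 564.1·4.18·(T − 56.37) = 2357.9(T − 56.37)
2809.4 T = 132917 − 37592 = 95325
T ≈ 33.93 °C — above 0 °C, consistent with complete melting.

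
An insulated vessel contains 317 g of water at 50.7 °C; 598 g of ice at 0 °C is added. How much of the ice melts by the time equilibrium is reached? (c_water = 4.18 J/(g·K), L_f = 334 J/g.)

Heat available from the water dropping to 0 °C: 317×4.18×50.7 = 67181 J.
To melt every bit of ice: 598×334 = 199732 J.
Since 67181 < 199732 J, not all the ice melts; equilibrium is at 0 °C.
m_melt = 67181 / L_f = 201.1 g.

m_melted ≈ 201 g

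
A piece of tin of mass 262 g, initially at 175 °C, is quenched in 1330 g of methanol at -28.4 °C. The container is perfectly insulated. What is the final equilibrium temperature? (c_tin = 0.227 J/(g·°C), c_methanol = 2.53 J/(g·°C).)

Conservation of energy gives ΣQ = 0:
262*0.227*(T − 175) + 1330*2.53*(T − (-28.4)) = 0
59.47(T − 175) + 3364.9(T − (-28.4)) = 0
(59.47 + 3364.9) T = 59.47*175 + 3364.9*(-28.4)
T = -85155 / 3424.4 = -24.9 °C

T_f ≈ -24.9 °C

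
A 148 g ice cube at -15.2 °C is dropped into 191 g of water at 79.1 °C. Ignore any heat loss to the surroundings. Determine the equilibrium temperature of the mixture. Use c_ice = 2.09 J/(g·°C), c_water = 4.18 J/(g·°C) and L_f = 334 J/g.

T_f ≈ 6.4 °C

Energy balance with sensible and latent terms:
ice -15.2→0 °C: 148·2.09·15.2 = 4701.7
  fusion: m_ice L_f = 148·334 = 49432
  meltwater 0→T: 148·4.18·T = 618.64 T
  water cools: 191·4.18·(T − 79.1) = 798.38(T − 79.1)
1417 T = 63152 − 54134 = 9018.2
T ≈ 6.36 °C — above 0 °C, consistent with complete melting.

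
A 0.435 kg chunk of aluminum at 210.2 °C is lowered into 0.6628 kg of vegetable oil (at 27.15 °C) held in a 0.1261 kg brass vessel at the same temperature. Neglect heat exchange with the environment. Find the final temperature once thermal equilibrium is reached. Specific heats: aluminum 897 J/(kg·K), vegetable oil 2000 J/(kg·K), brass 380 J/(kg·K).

T_f ≈ 67.6 °C

Taking heat into each body as positive, Σ m c ΔT = 0:
0.435·897·(T − 210.2) + 0.6628·2000·(T − 27.15) + 0.1261·380·(T − 27.15) = 0
390.19(T − 210.2) + 1325.6(T − 27.15) + 47.92(T − 27.15) = 0
1763.7 T = 119310
T = 119310/1763.7 ≈ 67.65 °C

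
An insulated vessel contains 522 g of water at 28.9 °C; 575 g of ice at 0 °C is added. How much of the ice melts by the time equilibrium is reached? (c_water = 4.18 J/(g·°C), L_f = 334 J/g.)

m_melted ≈ 189 g

Heat available from the water dropping to 0 °C: 522×4.18×28.9 = 63059 J.
Fully melting the ice requires m_ice L_f = 575×334 = 192050 J.
Since 63059 < 192050 J, not all the ice melts; equilibrium is at 0 °C.
m_melted×334 = 63059  ⇒  m_melted ≈ 188.8 g.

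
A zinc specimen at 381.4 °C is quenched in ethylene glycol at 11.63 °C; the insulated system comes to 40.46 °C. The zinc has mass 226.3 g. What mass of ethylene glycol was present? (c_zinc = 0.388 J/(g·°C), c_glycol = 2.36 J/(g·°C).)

Conservation of energy gives ΣQ = 0:
226.3×0.388×(40.46 − 381.4) + m×2.36×(40.46 − 11.63) = 0
68.04 m = 29936
m = 29936/68.04 ≈ 440 g

m ≈ 440 g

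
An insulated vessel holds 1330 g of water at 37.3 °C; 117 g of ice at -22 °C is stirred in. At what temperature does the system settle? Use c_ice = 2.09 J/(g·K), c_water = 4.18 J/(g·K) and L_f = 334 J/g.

T_f ≈ 26.9 °C

Let T be the final temperature. ΣQ_i = 0:
warm ice to 0 °C: 117×2.09×(0 − (-22)) = 5379.7; latent heat to melt: 117×334 = 39078; meltwater 0→T: 117×4.18×T = 489.06 T; water: 5559.4(T − 37.3)
6048.5 T = 207366 − 44458 = 162908
T ≈ 26.93 °C. Since T > 0 °C, the all-ice-melts assumption holds.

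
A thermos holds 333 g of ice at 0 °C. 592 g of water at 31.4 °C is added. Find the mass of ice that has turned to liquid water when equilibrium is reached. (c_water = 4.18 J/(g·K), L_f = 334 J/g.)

Water can give up m c ΔT = 592·4.18·31.4 = 77701 J before reaching 0 °C.
Melting all 333 g of ice would need 333·334 = 111222 J.
77701 J < 111222 J, so only part of the ice melts and the system sits at 0 °C.
m_melted·334 = 77701  ⇒  m_melted ≈ 232.6 g.

m_melted ≈ 233 g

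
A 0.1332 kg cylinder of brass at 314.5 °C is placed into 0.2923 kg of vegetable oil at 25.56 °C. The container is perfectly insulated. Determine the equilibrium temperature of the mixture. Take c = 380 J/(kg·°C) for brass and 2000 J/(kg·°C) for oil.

T_f ≈ 48.6 °C

Energy conservation, ΣQ = 0:
0.1332*380*(T − 314.5) + 0.2923*2000*(T − 25.56) = 0
50.62(T − 314.5) + 584.6(T − 25.56) = 0
635.22 T = 30861
T = 30861 / 635.22 = 48.6 °C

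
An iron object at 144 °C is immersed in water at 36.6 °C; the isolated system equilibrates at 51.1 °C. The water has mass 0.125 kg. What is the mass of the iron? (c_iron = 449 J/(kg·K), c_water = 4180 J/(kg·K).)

m ≈ 0.182 kg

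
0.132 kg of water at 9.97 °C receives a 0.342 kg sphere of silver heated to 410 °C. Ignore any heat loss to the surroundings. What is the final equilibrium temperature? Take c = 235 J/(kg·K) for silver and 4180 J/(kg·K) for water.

T_f ≈ 60.8 °C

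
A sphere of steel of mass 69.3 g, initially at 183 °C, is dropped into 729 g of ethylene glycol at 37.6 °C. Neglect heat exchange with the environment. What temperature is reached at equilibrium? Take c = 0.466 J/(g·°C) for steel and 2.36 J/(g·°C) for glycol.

Set heat shed by the hot body equal to heat absorbed by the cold body:
69.3·0.466·(183 − T) = 729·2.36·(T − 37.6)
32.29(183 − T) = 1720.4(T − 37.6)
1752.7 T = 70598  ⇒  T ≈ 40.28 °C

T_f ≈ 40.3 °C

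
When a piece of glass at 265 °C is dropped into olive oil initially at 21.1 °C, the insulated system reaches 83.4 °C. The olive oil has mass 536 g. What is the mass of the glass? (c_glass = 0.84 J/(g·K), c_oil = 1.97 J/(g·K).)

m ≈ 431 g

Heat lost by the glass = heat gained by the oil:
m·0.84·(265 − 83.4) = 536·1.97·(83.4 − 21.1)
152.54 m = 65784  ⇒  m ≈ 431.2 g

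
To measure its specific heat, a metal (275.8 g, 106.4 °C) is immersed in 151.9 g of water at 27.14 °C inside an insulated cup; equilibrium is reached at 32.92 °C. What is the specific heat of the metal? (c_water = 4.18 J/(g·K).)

c ≈ 0.181 J/(g·K)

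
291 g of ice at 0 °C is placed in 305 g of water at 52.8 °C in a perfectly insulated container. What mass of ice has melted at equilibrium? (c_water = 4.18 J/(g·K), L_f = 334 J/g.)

m_melted ≈ 202 g

Water can give up m c ΔT = 305×4.18×52.8 = 67315 J before reaching 0 °C.
Melting all 291 g of ice would need 291×334 = 97194 J.
Since 67315 < 97194 J, not all the ice melts; equilibrium is at 0 °C.
m_melted×334 = 67315  ⇒  m_melted ≈ 201.5 g.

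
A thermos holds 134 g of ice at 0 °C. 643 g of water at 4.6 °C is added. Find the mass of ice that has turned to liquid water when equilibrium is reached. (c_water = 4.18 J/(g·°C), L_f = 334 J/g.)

m_melted ≈ 37 g

Water can give up m c ΔT = 643·4.18·4.6 = 12364 J before reaching 0 °C.
Melting all 134 g of ice would need 134·334 = 44756 J.
Since 12364 < 44756 J, not all the ice melts; equilibrium is at 0 °C.
m_melted·334 = 12364  ⇒  m_melted ≈ 37.02 g.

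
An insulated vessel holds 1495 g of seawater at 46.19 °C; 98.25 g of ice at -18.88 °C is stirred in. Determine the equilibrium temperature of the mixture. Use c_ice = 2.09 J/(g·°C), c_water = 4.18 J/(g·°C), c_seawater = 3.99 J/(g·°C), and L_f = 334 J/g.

Net heat exchanged in the isolated system is zero:
warm ice to 0 °C: 98.25·2.09·(0 − (-18.88)) = 3876.9
  melt ice: 98.25·334 = 32816
  meltwater 0→T: 98.25·4.18·T = 410.68 T
  seawater cools: 1495·3.99·(T − 46.19) = 5965.1(T − 46.19)
6375.7 T = 275526 − 36692 = 238833
T ≈ 37.46 °C (positive, so assuming full melt was valid).

T_f ≈ 37.5 °C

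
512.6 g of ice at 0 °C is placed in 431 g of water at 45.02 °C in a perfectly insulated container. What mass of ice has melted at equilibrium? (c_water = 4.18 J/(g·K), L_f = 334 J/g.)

Heat available from the water dropping to 0 °C: 431·4.18·45.02 = 81107 J.
To melt every bit of ice: 512.6·334 = 171208 J.
Since 81107 < 171208 J, not all the ice melts; equilibrium is at 0 °C.
m_melt = 81107 / L_f = 242.8 g.

m_melted ≈ 243 g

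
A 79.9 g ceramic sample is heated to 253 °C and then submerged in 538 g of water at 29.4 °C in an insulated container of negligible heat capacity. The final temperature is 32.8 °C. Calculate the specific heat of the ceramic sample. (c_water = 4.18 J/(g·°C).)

Conservation of energy gives ΣQ = 0:
79.9·c·(32.8 − 253) + 538·4.18·(32.8 − 29.4) = 0
-17594 c = -7646.1
c = -7646.1/-17594 ≈ 0.4346 J/(g·°C)

c ≈ 0.435 J/(g·°C)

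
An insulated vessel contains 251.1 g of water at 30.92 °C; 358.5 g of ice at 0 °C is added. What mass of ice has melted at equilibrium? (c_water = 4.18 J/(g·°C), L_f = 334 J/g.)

m_melted ≈ 97.2 g

Water can give up m c ΔT = 251.1×4.18×30.92 = 32454 J before reaching 0 °C.
Fully melting the ice requires m_ice L_f = 358.5×334 = 119739 J.
32454 J < 119739 J, so only part of the ice melts and the system sits at 0 °C.
m_melted×334 = 32454  ⇒  m_melted ≈ 97.17 g.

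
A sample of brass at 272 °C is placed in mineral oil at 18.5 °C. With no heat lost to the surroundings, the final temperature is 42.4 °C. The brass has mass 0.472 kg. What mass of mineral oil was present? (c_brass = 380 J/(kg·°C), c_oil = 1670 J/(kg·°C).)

Energy conservation, ΣQ = 0:
0.472·380·(42.4 − 272) + m·1670·(42.4 − 18.5) = 0
39913 m = 41181
m = 41181/39913 ≈ 1.032 kg

m ≈ 1.03 kg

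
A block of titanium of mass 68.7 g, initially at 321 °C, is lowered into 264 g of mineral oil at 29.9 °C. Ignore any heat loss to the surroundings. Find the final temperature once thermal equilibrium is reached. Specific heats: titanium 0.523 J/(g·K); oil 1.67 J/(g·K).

T_f ≈ 51.8 °C

Setting the total heat transfer to zero:
68.7×0.523×(T − 321) + 264×1.67×(T − 29.9) = 0
35.93(T − 321) + 440.88(T − 29.9) = 0
(35.93 + 440.88) T = 35.93×321 + 440.88×29.9
T = 24716/476.81 ≈ 51.84 °C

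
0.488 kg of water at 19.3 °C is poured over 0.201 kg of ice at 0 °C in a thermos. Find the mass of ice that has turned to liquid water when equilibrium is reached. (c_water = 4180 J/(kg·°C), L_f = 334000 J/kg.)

m_melted ≈ 0.118 kg

Cooling the water to 0 °C releases 0.488×4180×19.3 = 39369 J.
Fully melting the ice requires m_ice L_f = 0.201×334000 = 67134 J.
Since 39369 < 67134 J, not all the ice melts; equilibrium is at 0 °C.
m_melted×334000 = 39369  ⇒  m_melted ≈ 0.1179 kg.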